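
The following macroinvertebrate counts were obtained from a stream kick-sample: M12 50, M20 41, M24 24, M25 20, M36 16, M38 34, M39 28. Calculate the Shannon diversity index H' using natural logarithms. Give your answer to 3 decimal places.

Total N = 50+41+24+20+16+34+28 = 213, so the proportions are 0.23474, 0.19249, 0.11268, 0.0939, 0.07512, 0.15962, 0.13146 (working shown to 5 dp, full precision carried).
Each pᵢ ln pᵢ term: 0.23474×(-1.44927)=-0.34020, 0.19249×(-1.64772)=-0.31717, 0.11268×(-2.18324)=-0.24600, 0.0939×(-2.36556)=-0.22212, 0.07512×(-2.58870)=-0.19446, 0.15962×(-1.83493)=-0.29290, 0.13146×(-2.02909)=-0.26673.
Sum = -1.87958, so H' = 1.880.

1.880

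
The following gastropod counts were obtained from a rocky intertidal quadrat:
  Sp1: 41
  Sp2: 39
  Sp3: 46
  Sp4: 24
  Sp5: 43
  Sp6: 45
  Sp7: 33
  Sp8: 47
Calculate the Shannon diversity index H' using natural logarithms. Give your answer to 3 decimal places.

2.061

Total N = 41+39+46+24+43+45+33+47 = 318, so the proportions are 0.12893, 0.12264, 0.14465, 0.07547, 0.13522, 0.14151, 0.10377, 0.1478 (working shown to 5 dp, full precision carried).
Each pᵢ ln pᵢ term: 0.12893×(-2.04848)=-0.26411, 0.12264×(-2.09849)=-0.25736, 0.14465×(-1.93341)=-0.27968, 0.07547×(-2.58400)=-0.19502, 0.13522×(-2.00085)=-0.27056, 0.14151×(-1.95539)=-0.27671, 0.10377×(-2.26554)=-0.23510, 0.1478×(-1.91190)=-0.28258.
Sum = -2.06111, so H' = 2.061.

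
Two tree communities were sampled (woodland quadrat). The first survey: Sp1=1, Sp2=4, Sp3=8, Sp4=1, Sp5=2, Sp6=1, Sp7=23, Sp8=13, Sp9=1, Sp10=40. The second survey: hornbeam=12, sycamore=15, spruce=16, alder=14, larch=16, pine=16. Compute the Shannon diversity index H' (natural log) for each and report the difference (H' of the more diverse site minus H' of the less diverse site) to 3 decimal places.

0.186

The first survey: N=94, proportions 0.0106383, 0.0425532, 0.0851064, 0.0106383, 0.0212766, 0.0106383, 0.2446809, 0.1382979, 0.0106383, 0.4255319, giving H' = 1.6009236 (working shown to 7 dp, full precision carried).
The second survey: N=89, proportions 0.1348315, 0.1685393, 0.1797753, 0.1573034, 0.1797753, 0.1797753, giving H' = 1.7867185.
Difference = |1.6009236 − 1.7867185| = 0.1857949, i.e. 0.186 to 3 decimal places.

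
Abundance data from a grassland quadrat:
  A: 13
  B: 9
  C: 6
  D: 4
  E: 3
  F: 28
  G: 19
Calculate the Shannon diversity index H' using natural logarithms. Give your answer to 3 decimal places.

1.700

Total N = 13+9+6+4+3+28+19 = 82, so the proportions are 0.15854, 0.10976, 0.07317, 0.04878, 0.03659, 0.34146, 0.23171 (working shown to 5 dp, full precision carried).
Each pᵢ ln pᵢ term: 0.15854×(-1.84177)=-0.29199, 0.10976×(-2.20949)=-0.24251, 0.07317×(-2.61496)=-0.19134, 0.04878×(-3.02042)=-0.14734, 0.03659×(-3.30811)=-0.12103, 0.34146×(-1.07451)=-0.36691, 0.23171×(-1.46228)=-0.33882.
Sum = -1.69993, so H' = 1.700.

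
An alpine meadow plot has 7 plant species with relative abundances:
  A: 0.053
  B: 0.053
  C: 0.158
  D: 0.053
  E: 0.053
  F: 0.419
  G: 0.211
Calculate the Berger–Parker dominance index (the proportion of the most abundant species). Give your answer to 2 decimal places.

0.42

The largest proportion is 0.419, i.e. d = 0.42 to 2 decimal places.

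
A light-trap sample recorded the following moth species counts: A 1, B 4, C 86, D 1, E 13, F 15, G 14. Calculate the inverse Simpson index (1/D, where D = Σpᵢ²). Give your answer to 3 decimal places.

Total N = 1+4+86+1+13+15+14 = 134, so the proportions are 0.007463, 0.029851, 0.641791, 0.007463, 0.097015, 0.11194, 0.104478 (working shown to 6 dp, full precision carried).
D = 0.007463² + 0.029851² + 0.641791² + 0.007463² + 0.097015² + 0.11194² + 0.104478² = 0.000056 + 0.000891 + 0.411896 + 0.000056 + 0.009412 + 0.012531 + 0.010916 = 0.445756.
So 1/D = 2.24338, i.e. 2.243 to 3 decimal places.

2.243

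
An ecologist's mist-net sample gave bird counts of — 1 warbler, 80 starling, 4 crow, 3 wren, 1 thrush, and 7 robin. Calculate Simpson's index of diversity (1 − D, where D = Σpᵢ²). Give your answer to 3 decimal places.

Total N = 1+80+4+3+1+7 = 96, so the proportions are 0.01042, 0.83333, 0.04167, 0.03125, 0.01042, 0.07292 (working shown to 5 dp, full precision carried).
D = 0.01042² + 0.83333² + 0.04167² + 0.03125² + 0.01042² + 0.07292² = 0.00011 + 0.69444 + 0.00174 + 0.00098 + 0.00011 + 0.00532 = 0.70269.
So 1 − D = 0.29731, i.e. 0.297 to 3 decimal places.

0.297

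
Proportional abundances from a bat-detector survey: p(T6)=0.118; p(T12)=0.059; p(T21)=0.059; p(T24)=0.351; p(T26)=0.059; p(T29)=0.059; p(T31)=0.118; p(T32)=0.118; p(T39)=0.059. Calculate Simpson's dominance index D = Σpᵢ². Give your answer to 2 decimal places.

0.18

D = 0.118² + 0.059² + 0.059² + 0.351² + 0.059² + 0.059² + 0.118² + 0.118² + 0.059² = 0.0139 + 0.0035 + 0.0035 + 0.1232 + 0.0035 + 0.0035 + 0.0139 + 0.0139 + 0.0035 = 0.1824 (working shown to 4 dp, full precision carried).
To 2 decimal places, D = 0.18.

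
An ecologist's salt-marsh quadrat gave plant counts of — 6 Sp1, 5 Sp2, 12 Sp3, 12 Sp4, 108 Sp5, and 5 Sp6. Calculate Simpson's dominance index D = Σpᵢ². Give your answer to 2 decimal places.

0.55

Total N = 6+5+12+12+108+5 = 148, so the proportions are 0.0405, 0.0338, 0.0811, 0.0811, 0.7297, 0.0338 (working shown to 4 dp, full precision carried).
D = 0.0405² + 0.0338² + 0.0811² + 0.0811² + 0.7297² + 0.0338² = 0.0016 + 0.0011 + 0.0066 + 0.0066 + 0.5325 + 0.0011 = 0.5496.
To 2 decimal places, D = 0.55.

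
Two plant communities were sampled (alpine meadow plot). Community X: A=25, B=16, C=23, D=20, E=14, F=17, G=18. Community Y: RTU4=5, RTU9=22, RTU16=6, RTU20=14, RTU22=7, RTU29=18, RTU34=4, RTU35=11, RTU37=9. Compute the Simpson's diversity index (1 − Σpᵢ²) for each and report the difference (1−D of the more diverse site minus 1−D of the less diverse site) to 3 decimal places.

Community X: N=133, proportions 0.18797, 0.1203, 0.17293, 0.15038, 0.10526, 0.12782, 0.13534, giving 1−D = 0.85194 (working shown to 5 dp, full precision carried).
Community Y: N=96, proportions 0.05208, 0.22917, 0.0625, 0.14583, 0.07292, 0.1875, 0.04167, 0.11458, 0.09375, giving 1−D = 0.85547.
Difference = |0.85194 − 0.85547| = 0.00353, i.e. 0.004 to 3 decimal places.

0.004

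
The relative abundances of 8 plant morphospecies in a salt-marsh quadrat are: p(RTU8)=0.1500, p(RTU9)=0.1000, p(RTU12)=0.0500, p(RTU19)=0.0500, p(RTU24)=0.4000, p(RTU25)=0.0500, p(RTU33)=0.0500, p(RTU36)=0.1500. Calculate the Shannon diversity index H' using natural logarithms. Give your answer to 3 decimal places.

Each pᵢ ln pᵢ term (working shown to 5 dp, full precision carried): 0.15×(-1.89712)=-0.28457, 0.1×(-2.30259)=-0.23026, 0.05×(-2.99573)=-0.14979, 0.05×(-2.99573)=-0.14979, 0.4×(-0.91629)=-0.36652, 0.05×(-2.99573)=-0.14979, 0.05×(-2.99573)=-0.14979, 0.15×(-1.89712)=-0.28457.
Sum = -1.76506, so H' = 1.765.

1.765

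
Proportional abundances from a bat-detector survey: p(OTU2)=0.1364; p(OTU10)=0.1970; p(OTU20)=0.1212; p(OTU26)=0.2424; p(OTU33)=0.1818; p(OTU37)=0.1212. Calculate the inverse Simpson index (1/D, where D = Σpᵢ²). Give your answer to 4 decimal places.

D = 0.1364² + 0.197² + 0.1212² + 0.2424² + 0.1818² + 0.1212² = 0.01860496 + 0.03880900 + 0.01468944 + 0.05875776 + 0.03305124 + 0.01468944 = 0.17860184 (working shown to 8 dp, full precision carried).
So 1/D = 5.599046, i.e. 5.5990 to 4 decimal places.

5.5990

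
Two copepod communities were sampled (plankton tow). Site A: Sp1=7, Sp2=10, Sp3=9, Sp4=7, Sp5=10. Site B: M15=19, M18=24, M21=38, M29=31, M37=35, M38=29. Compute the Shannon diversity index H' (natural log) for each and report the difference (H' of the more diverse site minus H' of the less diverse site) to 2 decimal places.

0.17

Site A: N=43, proportions 0.1628, 0.2326, 0.2093, 0.1628, 0.2326, giving H' = 1.5968 (working shown to 4 dp, full precision carried).
Site B: N=176, proportions 0.108, 0.1364, 0.2159, 0.1761, 0.1989, 0.1648, giving H' = 1.7671.
Difference = |1.5968 − 1.7671| = 0.1703, i.e. 0.17 to 2 decimal places.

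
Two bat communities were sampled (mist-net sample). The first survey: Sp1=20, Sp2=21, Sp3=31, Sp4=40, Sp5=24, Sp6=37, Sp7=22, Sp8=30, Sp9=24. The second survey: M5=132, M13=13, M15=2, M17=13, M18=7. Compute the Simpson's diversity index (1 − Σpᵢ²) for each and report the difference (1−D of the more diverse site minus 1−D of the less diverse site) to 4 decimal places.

0.5209

The first survey: N=249, proportions 0.080321, 0.084337, 0.124498, 0.160643, 0.096386, 0.148594, 0.088353, 0.120482, 0.096386, giving 1−D = 0.882147 (working shown to 6 dp, full precision carried).
The second survey: N=167, proportions 0.790419, 0.077844, 0.011976, 0.077844, 0.041916, giving 1−D = 0.361218.
Difference = |0.882147 − 0.361218| = 0.520929, i.e. 0.5209 to 4 decimal places.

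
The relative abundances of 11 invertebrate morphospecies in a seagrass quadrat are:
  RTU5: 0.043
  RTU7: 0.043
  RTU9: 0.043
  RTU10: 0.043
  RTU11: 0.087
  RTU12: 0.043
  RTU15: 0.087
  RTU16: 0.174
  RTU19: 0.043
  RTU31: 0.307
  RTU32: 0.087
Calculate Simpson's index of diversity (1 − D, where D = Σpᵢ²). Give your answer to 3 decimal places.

D = 0.043² + 0.043² + 0.043² + 0.043² + 0.087² + 0.043² + 0.087² + 0.174² + 0.043² + 0.307² + 0.087² = 0.00185 + 0.00185 + 0.00185 + 0.00185 + 0.00757 + 0.00185 + 0.00757 + 0.03028 + 0.00185 + 0.09425 + 0.00757 = 0.15833 (working shown to 5 dp, full precision carried).
So 1 − D = 0.84167, i.e. 0.842 to 3 decimal places.

0.842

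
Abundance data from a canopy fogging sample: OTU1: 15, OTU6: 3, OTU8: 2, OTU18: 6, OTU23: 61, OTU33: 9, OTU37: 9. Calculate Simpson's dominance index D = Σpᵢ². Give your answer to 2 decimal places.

0.38

Total N = 15+3+2+6+61+9+9 = 105, so the proportions are 0.1429, 0.0286, 0.019, 0.0571, 0.581, 0.0857, 0.0857 (working shown to 4 dp, full precision carried).
D = 0.1429² + 0.0286² + 0.019² + 0.0571² + 0.581² + 0.0857² + 0.0857² = 0.0204 + 0.0008 + 0.0004 + 0.0033 + 0.3375 + 0.0073 + 0.0073 = 0.3771.
To 2 decimal places, D = 0.38.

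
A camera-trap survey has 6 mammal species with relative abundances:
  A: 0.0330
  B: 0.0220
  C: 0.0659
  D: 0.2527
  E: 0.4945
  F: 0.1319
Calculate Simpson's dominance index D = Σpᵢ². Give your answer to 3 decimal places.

D = 0.033² + 0.022² + 0.0659² + 0.2527² + 0.4945² + 0.1319² = 0.00109 + 0.00048 + 0.00434 + 0.06386 + 0.24453 + 0.01740 = 0.33170 (working shown to 5 dp, full precision carried).
To 3 decimal places, D = 0.332.

0.332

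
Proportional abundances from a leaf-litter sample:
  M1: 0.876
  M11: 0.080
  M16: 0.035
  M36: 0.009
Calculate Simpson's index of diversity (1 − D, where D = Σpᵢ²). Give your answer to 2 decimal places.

0.22

D = 0.876² + 0.08² + 0.035² + 0.009² = 0.7674 + 0.0064 + 0.0012 + 0.0001 = 0.7751 (working shown to 4 dp, full precision carried).
So 1 − D = 0.2249, i.e. 0.22 to 2 decimal places.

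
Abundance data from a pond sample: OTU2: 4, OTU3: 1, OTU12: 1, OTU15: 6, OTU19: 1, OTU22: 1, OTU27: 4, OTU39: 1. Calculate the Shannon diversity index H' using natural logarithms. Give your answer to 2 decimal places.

1.79

Total N = 4+1+1+6+1+1+4+1 = 19, so the proportions are 0.21053, 0.05263, 0.05263, 0.31579, 0.05263, 0.05263, 0.21053, 0.05263 (working shown to 5 dp, full precision carried).
Each pᵢ ln pᵢ term: 0.21053×(-1.55814)=-0.32803, 0.05263×(-2.94444)=-0.15497, 0.05263×(-2.94444)=-0.15497, 0.31579×(-1.15268)=-0.36400, 0.05263×(-2.94444)=-0.15497, 0.05263×(-2.94444)=-0.15497, 0.21053×(-1.55814)=-0.32803, 0.05263×(-2.94444)=-0.15497.
Sum = -1.79492, so H' = 1.79.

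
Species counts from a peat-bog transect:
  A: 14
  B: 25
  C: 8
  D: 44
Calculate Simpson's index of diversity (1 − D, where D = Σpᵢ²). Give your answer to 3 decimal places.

0.659

Total N = 14+25+8+44 = 91, so the proportions are 0.15385, 0.27473, 0.08791, 0.48352 (working shown to 5 dp, full precision carried).
D = 0.15385² + 0.27473² + 0.08791² + 0.48352² = 0.02367 + 0.07547 + 0.00773 + 0.23379 = 0.34066.
So 1 − D = 0.65934, i.e. 0.659 to 3 decimal places.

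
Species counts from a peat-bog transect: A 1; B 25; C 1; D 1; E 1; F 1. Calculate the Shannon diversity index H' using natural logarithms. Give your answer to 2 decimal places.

0.72

Total N = 1+25+1+1+1+1 = 30, so the proportions are 0.0333, 0.8333, 0.0333, 0.0333, 0.0333, 0.0333 (working shown to 4 dp, full precision carried).
Each pᵢ ln pᵢ term: 0.0333×(-3.4012)=-0.1134, 0.8333×(-0.1823)=-0.1519, 0.0333×(-3.4012)=-0.1134, 0.0333×(-3.4012)=-0.1134, 0.0333×(-3.4012)=-0.1134, 0.0333×(-3.4012)=-0.1134.
Sum = -0.7188, so H' = 0.72.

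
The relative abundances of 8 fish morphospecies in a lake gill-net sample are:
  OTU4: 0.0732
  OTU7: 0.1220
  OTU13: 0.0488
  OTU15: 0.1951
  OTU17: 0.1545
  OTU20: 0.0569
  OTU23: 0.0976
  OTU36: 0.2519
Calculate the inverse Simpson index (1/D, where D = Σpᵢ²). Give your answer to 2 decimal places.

D = 0.0732² + 0.122² + 0.0488² + 0.1951² + 0.1545² + 0.0569² + 0.0976² + 0.2519² = 0.005358 + 0.014884 + 0.002381 + 0.038064 + 0.023870 + 0.003238 + 0.009526 + 0.063454 = 0.160775 (working shown to 6 dp, full precision carried).
So 1/D = 6.2199, i.e. 6.22 to 2 decimal places.

6.22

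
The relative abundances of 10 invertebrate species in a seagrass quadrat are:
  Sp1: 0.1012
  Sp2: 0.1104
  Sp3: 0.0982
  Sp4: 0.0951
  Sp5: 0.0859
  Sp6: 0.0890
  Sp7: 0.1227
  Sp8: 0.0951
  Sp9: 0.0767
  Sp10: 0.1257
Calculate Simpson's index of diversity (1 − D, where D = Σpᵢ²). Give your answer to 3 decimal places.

D = 0.1012² + 0.1104² + 0.0982² + 0.0951² + 0.0859² + 0.089² + 0.1227² + 0.0951² + 0.0767² + 0.1257² = 0.01024 + 0.01219 + 0.00964 + 0.00904 + 0.00738 + 0.00792 + 0.01506 + 0.00904 + 0.00588 + 0.01580 = 0.10220 (working shown to 5 dp, full precision carried).
So 1 − D = 0.89780, i.e. 0.898 to 3 decimal places.

0.898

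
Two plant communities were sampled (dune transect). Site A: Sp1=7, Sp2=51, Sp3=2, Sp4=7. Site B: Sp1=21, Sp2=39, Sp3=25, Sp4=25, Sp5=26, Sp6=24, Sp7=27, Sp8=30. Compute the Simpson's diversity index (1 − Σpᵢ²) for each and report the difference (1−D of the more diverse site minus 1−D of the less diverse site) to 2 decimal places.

0.47

Site A: N=67, proportions 0.1045, 0.7612, 0.0299, 0.1045, giving 1−D = 0.3979 (working shown to 4 dp, full precision carried).
Site B: N=217, proportions 0.0968, 0.1797, 0.1152, 0.1152, 0.1198, 0.1106, 0.1244, 0.1382, giving 1−D = 0.8706.
Difference = |0.3979 − 0.8706| = 0.4727, i.e. 0.47 to 2 decimal places.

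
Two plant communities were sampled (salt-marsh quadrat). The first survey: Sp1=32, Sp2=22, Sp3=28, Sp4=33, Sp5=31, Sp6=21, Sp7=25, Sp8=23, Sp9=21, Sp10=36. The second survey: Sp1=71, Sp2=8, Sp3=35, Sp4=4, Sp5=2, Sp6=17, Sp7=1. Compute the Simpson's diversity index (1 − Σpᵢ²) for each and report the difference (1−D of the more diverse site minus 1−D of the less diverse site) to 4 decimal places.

The first survey: N=272, proportions 0.117647, 0.080882, 0.102941, 0.121324, 0.113971, 0.077206, 0.091912, 0.084559, 0.077206, 0.132353, giving 1−D = 0.896275 (working shown to 6 dp, full precision carried).
The second survey: N=138, proportions 0.514493, 0.057971, 0.253623, 0.028986, 0.014493, 0.123188, 0.007246, giving 1−D = 0.651334.
Difference = |0.896275 − 0.651334| = 0.244941, i.e. 0.2449 to 4 decimal places.

0.2449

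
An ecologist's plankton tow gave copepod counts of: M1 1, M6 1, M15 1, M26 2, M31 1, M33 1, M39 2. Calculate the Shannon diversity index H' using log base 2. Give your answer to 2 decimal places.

2.73

Total N = 1+1+1+2+1+1+2 = 9, so the proportions are 0.1111, 0.1111, 0.1111, 0.2222, 0.1111, 0.1111, 0.2222 (working shown to 4 dp, full precision carried).
Each pᵢ log₂ pᵢ term: 0.1111×(-3.1699)=-0.3522, 0.1111×(-3.1699)=-0.3522, 0.1111×(-3.1699)=-0.3522, 0.2222×(-2.1699)=-0.4822, 0.1111×(-3.1699)=-0.3522, 0.1111×(-3.1699)=-0.3522, 0.2222×(-2.1699)=-0.4822.
Sum = -2.7255, so H' = 2.73.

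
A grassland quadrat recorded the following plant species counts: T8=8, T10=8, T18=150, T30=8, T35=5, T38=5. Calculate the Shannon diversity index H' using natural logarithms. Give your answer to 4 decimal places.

Total N = 8+8+150+8+5+5 = 184, so the proportions are 0.043478, 0.043478, 0.815217, 0.043478, 0.027174, 0.027174 (working shown to 6 dp, full precision carried).
Each pᵢ ln pᵢ term: 0.043478×(-3.135494)=-0.136326, 0.043478×(-3.135494)=-0.136326, 0.815217×(-0.204300)=-0.166549, 0.043478×(-3.135494)=-0.136326, 0.027174×(-3.605498)=-0.097975, 0.027174×(-3.605498)=-0.097975.
Sum = -0.771478, so H' = 0.7715.

0.7715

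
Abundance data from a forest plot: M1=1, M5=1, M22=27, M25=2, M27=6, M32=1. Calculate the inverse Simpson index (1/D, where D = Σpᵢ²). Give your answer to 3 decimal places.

1.870

Total N = 1+1+27+2+6+1 = 38, so the proportions are 0.026316, 0.026316, 0.710526, 0.052632, 0.157895, 0.026316 (working shown to 6 dp, full precision carried).
D = 0.026316² + 0.026316² + 0.710526² + 0.052632² + 0.157895² + 0.026316² = 0.000693 + 0.000693 + 0.504848 + 0.002770 + 0.024931 + 0.000693 = 0.534626.
So 1/D = 1.87047, i.e. 1.870 to 3 decimal places.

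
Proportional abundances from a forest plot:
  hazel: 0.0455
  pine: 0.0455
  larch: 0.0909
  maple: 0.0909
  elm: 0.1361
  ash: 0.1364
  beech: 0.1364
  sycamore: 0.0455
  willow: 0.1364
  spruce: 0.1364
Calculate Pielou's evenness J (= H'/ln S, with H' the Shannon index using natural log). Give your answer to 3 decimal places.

H' = −Σ pᵢ ln pᵢ = −((-0.14060) + (-0.14060) + (-0.21798) + (-0.21798) + (-0.27143) + (-0.27173) + (-0.27173) + (-0.14060) + (-0.27173) + (-0.27173)) = 2.21610 (working shown to 5 dp, full precision carried).
With S = 10 species, ln S = 2.30259, so J = 2.21610/2.30259 = 0.96244, i.e. 0.962 to 3 decimal places.

0.962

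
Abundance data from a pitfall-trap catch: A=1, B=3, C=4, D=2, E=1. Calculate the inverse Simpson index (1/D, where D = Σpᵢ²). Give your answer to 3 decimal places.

Total N = 1+3+4+2+1 = 11, so the proportions are 0.0909091, 0.2727273, 0.3636364, 0.1818182, 0.0909091 (working shown to 7 dp, full precision carried).
D = 0.0909091² + 0.2727273² + 0.3636364² + 0.1818182² + 0.0909091² = 0.0082645 + 0.0743802 + 0.1322314 + 0.0330579 + 0.0082645 = 0.2561983.
So 1/D = 3.90323, i.e. 3.903 to 3 decimal places.

3.903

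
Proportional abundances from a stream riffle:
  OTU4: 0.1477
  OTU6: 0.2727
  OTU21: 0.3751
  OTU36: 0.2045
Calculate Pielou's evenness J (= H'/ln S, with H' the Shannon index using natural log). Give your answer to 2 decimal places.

H' = −Σ pᵢ ln pᵢ = −((-0.2825) + (-0.3543) + (-0.3678) + (-0.3246)) = 1.3292 (working shown to 4 dp, full precision carried).
With S = 4 species, ln S = 1.3863, so J = 1.3292/1.3863 = 0.9588, i.e. 0.96 to 2 decimal places.

0.96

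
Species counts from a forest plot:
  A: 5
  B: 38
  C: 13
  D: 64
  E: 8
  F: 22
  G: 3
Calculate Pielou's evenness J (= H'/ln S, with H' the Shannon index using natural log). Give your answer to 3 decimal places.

0.792

Total N = 5+38+13+64+8+22+3 = 153, so the proportions are 0.03268, 0.24837, 0.08497, 0.4183, 0.05229, 0.14379, 0.01961 (working shown to 5 dp, full precision carried).
H' = −Σ pᵢ ln pᵢ = −((-0.11180) + (-0.34594) + (-0.20949) + (-0.36457) + (-0.15430) + (-0.27887) + (-0.07709)) = 1.54205.
With S = 7 species, ln S = 1.94591, so J = 1.54205/1.94591 = 0.79246, i.e. 0.792 to 3 decimal places.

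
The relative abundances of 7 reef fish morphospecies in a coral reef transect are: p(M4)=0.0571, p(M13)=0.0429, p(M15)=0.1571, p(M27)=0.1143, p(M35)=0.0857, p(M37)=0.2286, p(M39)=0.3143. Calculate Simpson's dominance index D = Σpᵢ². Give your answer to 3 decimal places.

D = 0.0571² + 0.0429² + 0.1571² + 0.1143² + 0.0857² + 0.2286² + 0.3143² = 0.00326 + 0.00184 + 0.02468 + 0.01306 + 0.00734 + 0.05226 + 0.09878 = 0.20123 (working shown to 5 dp, full precision carried).
To 3 decimal places, D = 0.201.

0.201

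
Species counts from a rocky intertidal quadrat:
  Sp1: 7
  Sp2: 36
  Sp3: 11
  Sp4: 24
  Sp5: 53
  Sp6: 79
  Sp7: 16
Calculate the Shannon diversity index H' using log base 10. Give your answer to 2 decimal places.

Total N = 7+36+11+24+53+79+16 = 226, so the proportions are 0.031, 0.1593, 0.0487, 0.1062, 0.2345, 0.3496, 0.0708 (working shown to 4 dp, full precision carried).
Each pᵢ log₁₀ pᵢ term: 0.031×(-1.5090)=-0.0467, 0.1593×(-0.7978)=-0.1271, 0.0487×(-1.3127)=-0.0639, 0.1062×(-0.9739)=-0.1034, 0.2345×(-0.6298)=-0.1477, 0.3496×(-0.4565)=-0.1596, 0.0708×(-1.1500)=-0.0814.
Sum = -0.7298, so H' = 0.73.

0.73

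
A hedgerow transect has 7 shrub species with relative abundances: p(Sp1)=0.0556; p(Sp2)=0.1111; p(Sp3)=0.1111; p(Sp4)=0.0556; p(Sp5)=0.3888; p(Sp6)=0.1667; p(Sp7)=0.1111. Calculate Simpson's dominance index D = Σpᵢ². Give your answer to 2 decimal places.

D = 0.0556² + 0.1111² + 0.1111² + 0.0556² + 0.3888² + 0.1667² + 0.1111² = 0.0031 + 0.0123 + 0.0123 + 0.0031 + 0.1512 + 0.0278 + 0.0123 = 0.2222 (working shown to 4 dp, full precision carried).
To 2 decimal places, D = 0.22.

0.22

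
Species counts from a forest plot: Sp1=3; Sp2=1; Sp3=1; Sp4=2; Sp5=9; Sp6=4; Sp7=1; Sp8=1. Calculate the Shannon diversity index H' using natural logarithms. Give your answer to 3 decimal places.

Total N = 3+1+1+2+9+4+1+1 = 22, so the proportions are 0.13636, 0.04545, 0.04545, 0.09091, 0.40909, 0.18182, 0.04545, 0.04545 (working shown to 5 dp, full precision carried).
Each pᵢ ln pᵢ term: 0.13636×(-1.99243)=-0.27170, 0.04545×(-3.09104)=-0.14050, 0.04545×(-3.09104)=-0.14050, 0.09091×(-2.39790)=-0.21799, 0.40909×(-0.89382)=-0.36565, 0.18182×(-1.70475)=-0.30995, 0.04545×(-3.09104)=-0.14050, 0.04545×(-3.09104)=-0.14050.
Sum = -1.72730, so H' = 1.727.

1.727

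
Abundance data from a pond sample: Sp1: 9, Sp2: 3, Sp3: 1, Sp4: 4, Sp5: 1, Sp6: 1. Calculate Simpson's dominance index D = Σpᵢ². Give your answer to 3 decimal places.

Total N = 9+3+1+4+1+1 = 19, so the proportions are 0.47368, 0.15789, 0.05263, 0.21053, 0.05263, 0.05263 (working shown to 5 dp, full precision carried).
D = 0.47368² + 0.15789² + 0.05263² + 0.21053² + 0.05263² + 0.05263² = 0.22438 + 0.02493 + 0.00277 + 0.04432 + 0.00277 + 0.00277 = 0.30194.
To 3 decimal places, D = 0.302.

0.302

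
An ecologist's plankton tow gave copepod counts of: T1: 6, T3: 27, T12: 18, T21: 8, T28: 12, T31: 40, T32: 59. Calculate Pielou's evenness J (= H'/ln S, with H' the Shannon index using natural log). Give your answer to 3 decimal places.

Total N = 6+27+18+8+12+40+59 = 170, so the proportions are 0.03529, 0.15882, 0.10588, 0.04706, 0.07059, 0.23529, 0.34706 (working shown to 5 dp, full precision carried).
H' = −Σ pᵢ ln pᵢ = −((-0.11802) + (-0.29223) + (-0.23775) + (-0.14383) + (-0.18712) + (-0.34045) + (-0.36728)) = 1.68669.
With S = 7 species, ln S = 1.94591, so J = 1.68669/1.94591 = 0.86679, i.e. 0.867 to 3 decimal places.

0.867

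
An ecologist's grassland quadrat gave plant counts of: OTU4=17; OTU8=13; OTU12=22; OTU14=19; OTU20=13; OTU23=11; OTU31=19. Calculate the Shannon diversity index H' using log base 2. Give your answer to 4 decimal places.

Total N = 17+13+22+19+13+11+19 = 114, so the proportions are 0.149123, 0.114035, 0.192982, 0.166667, 0.114035, 0.096491, 0.166667 (working shown to 6 dp, full precision carried).
Each pᵢ log₂ pᵢ term: 0.149123×(-2.745427)=-0.409406, 0.114035×(-3.132450)=-0.357209, 0.192982×(-2.373458)=-0.458036, 0.166667×(-2.584963)=-0.430827, 0.114035×(-3.132450)=-0.357209, 0.096491×(-3.373458)=-0.325509, 0.166667×(-2.584963)=-0.430827.
Sum = -2.769023, so H' = 2.7690.

2.7690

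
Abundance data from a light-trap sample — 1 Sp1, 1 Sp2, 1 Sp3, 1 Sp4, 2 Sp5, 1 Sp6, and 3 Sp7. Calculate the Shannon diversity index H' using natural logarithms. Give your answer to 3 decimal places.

Total N = 1+1+1+1+2+1+3 = 10, so the proportions are 0.1, 0.1, 0.1, 0.1, 0.2, 0.1, 0.3 (working shown to 5 dp, full precision carried).
Each pᵢ ln pᵢ term: 0.1×(-2.30259)=-0.23026, 0.1×(-2.30259)=-0.23026, 0.1×(-2.30259)=-0.23026, 0.1×(-2.30259)=-0.23026, 0.2×(-1.60944)=-0.32189, 0.1×(-2.30259)=-0.23026, 0.3×(-1.20397)=-0.36119.
Sum = -1.83437, so H' = 1.834.

1.834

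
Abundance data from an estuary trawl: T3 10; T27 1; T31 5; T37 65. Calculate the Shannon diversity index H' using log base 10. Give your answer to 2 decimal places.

Total N = 10+1+5+65 = 81, so the proportions are 0.1235, 0.0123, 0.0617, 0.8025 (working shown to 4 dp, full precision carried).
Each pᵢ log₁₀ pᵢ term: 0.1235×(-0.9085)=-0.1122, 0.0123×(-1.9085)=-0.0236, 0.0617×(-1.2095)=-0.0747, 0.8025×(-0.0956)=-0.0767.
Sum = -0.2871, so H' = 0.29.

0.29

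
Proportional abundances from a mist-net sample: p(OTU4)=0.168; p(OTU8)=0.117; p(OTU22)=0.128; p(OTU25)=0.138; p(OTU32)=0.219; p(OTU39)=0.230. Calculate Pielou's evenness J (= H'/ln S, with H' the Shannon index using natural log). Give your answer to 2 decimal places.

H' = −Σ pᵢ ln pᵢ = −((-0.2997) + (-0.2510) + (-0.2631) + (-0.2733) + (-0.3326) + (-0.3380)) = 1.7578 (working shown to 4 dp, full precision carried).
With S = 6 species, ln S = 1.7918, so J = 1.7578/1.7918 = 0.9810, i.e. 0.98 to 2 decimal places.

0.98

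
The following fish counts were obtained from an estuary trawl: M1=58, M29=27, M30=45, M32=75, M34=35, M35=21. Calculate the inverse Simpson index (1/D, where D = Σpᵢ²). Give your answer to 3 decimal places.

Total N = 58+27+45+75+35+21 = 261, so the proportions are 0.2222222, 0.1034483, 0.1724138, 0.2873563, 0.1340996, 0.0804598 (working shown to 7 dp, full precision carried).
D = 0.2222222² + 0.1034483² + 0.1724138² + 0.2873563² + 0.1340996² + 0.0804598² = 0.0493827 + 0.0107015 + 0.0297265 + 0.0825737 + 0.0179827 + 0.0064738 = 0.1968409.
So 1/D = 5.08024, i.e. 5.080 to 3 decimal places.

5.080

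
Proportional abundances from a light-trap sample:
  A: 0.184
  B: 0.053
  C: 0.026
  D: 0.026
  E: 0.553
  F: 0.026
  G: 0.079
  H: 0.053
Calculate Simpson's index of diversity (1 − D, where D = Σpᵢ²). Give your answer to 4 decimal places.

0.6464

D = 0.184² + 0.053² + 0.026² + 0.026² + 0.553² + 0.026² + 0.079² + 0.053² = 0.033856 + 0.002809 + 0.000676 + 0.000676 + 0.305809 + 0.000676 + 0.006241 + 0.002809 = 0.353552 (working shown to 6 dp, full precision carried).
So 1 − D = 0.646448, i.e. 0.6464 to 4 decimal places.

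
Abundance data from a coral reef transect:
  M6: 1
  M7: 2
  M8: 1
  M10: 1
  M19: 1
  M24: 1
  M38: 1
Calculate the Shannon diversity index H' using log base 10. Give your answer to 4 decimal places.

Total N = 1+2+1+1+1+1+1 = 8, so the proportions are 0.125, 0.25, 0.125, 0.125, 0.125, 0.125, 0.125 (working shown to 6 dp, full precision carried).
Each pᵢ log₁₀ pᵢ term: 0.125×(-0.903090)=-0.112886, 0.25×(-0.602060)=-0.150515, 0.125×(-0.903090)=-0.112886, 0.125×(-0.903090)=-0.112886, 0.125×(-0.903090)=-0.112886, 0.125×(-0.903090)=-0.112886, 0.125×(-0.903090)=-0.112886.
Sum = -0.827832, so H' = 0.8278.

0.8278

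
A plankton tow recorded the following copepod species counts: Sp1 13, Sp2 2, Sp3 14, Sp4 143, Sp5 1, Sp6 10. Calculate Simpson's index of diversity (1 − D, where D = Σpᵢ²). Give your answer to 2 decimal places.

Total N = 13+2+14+143+1+10 = 183, so the proportions are 0.071, 0.0109, 0.0765, 0.7814, 0.0055, 0.0546 (working shown to 4 dp, full precision carried).
D = 0.071² + 0.0109² + 0.0765² + 0.7814² + 0.0055² + 0.0546² = 0.0050 + 0.0001 + 0.0059 + 0.6106 + 0.0000 + 0.0030 = 0.6247.
So 1 − D = 0.3753, i.e. 0.38 to 2 decimal places.

0.38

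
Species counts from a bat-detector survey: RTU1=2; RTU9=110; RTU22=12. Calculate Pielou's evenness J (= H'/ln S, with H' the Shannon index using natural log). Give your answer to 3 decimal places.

0.363

Total N = 2+110+12 = 124, so the proportions are 0.01613, 0.8871, 0.09677 (working shown to 5 dp, full precision carried).
H' = −Σ pᵢ ln pᵢ = −((-0.06657) + (-0.10628) + (-0.22600)) = 0.39885.
With S = 3 species, ln S = 1.09861, so J = 0.39885/1.09861 = 0.36305, i.e. 0.363 to 3 decimal places.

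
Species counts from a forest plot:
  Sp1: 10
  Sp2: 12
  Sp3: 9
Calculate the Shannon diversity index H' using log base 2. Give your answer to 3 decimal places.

Total N = 10+12+9 = 31, so the proportions are 0.32258, 0.3871, 0.29032 (working shown to 5 dp, full precision carried).
Each pᵢ log₂ pᵢ term: 0.32258×(-1.63227)=-0.52654, 0.3871×(-1.36923)=-0.53003, 0.29032×(-1.78427)=-0.51801.
Sum = -1.57458, so H' = 1.575.

1.575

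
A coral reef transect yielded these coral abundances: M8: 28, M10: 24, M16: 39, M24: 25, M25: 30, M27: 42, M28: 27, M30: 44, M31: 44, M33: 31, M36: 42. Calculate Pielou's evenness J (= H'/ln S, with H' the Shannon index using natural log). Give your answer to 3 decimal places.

0.990

Total N = 28+24+39+25+30+42+27+44+44+31+42 = 376, so the proportions are 0.07447, 0.06383, 0.10372, 0.06649, 0.07979, 0.1117, 0.07181, 0.11702, 0.11702, 0.08245, 0.1117 (working shown to 5 dp, full precision carried).
H' = −Σ pᵢ ln pᵢ = −((-0.19342) + (-0.17563) + (-0.23504) + (-0.18023) + (-0.20173) + (-0.24484) + (-0.18913) + (-0.25106) + (-0.25106) + (-0.20575) + (-0.24484)) = 2.37274.
With S = 11 species, ln S = 2.39790, so J = 2.37274/2.39790 = 0.98951, i.e. 0.990 to 3 decimal places.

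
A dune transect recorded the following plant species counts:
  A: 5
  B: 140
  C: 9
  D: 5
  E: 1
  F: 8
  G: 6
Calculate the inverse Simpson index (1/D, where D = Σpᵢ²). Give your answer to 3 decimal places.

1.527

Total N = 5+140+9+5+1+8+6 = 174, so the proportions are 0.028736, 0.804598, 0.051724, 0.028736, 0.005747, 0.045977, 0.034483 (working shown to 6 dp, full precision carried).
D = 0.028736² + 0.804598² + 0.051724² + 0.028736² + 0.005747² + 0.045977² + 0.034483² = 0.000826 + 0.647377 + 0.002675 + 0.000826 + 0.000033 + 0.002114 + 0.001189 = 0.655040.
So 1/D = 1.52662, i.e. 1.527 to 3 decimal places.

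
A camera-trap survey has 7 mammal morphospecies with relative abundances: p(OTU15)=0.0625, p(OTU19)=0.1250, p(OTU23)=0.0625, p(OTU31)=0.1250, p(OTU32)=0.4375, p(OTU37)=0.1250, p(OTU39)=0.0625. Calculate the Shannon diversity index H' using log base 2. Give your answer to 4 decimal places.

2.3968

Each pᵢ log₂ pᵢ term (working shown to 6 dp, full precision carried): 0.0625×(-4.000000)=-0.250000, 0.125×(-3.000000)=-0.375000, 0.0625×(-4.000000)=-0.250000, 0.125×(-3.000000)=-0.375000, 0.4375×(-1.192645)=-0.521782, 0.125×(-3.000000)=-0.375000, 0.0625×(-4.000000)=-0.250000.
Sum = -2.396782, so H' = 2.3968.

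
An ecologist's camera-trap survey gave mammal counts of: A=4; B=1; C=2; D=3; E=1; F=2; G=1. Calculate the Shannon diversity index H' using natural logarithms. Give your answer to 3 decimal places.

1.810

Total N = 4+1+2+3+1+2+1 = 14, so the proportions are 0.28571, 0.07143, 0.14286, 0.21429, 0.07143, 0.14286, 0.07143 (working shown to 5 dp, full precision carried).
Each pᵢ ln pᵢ term: 0.28571×(-1.25276)=-0.35793, 0.07143×(-2.63906)=-0.18850, 0.14286×(-1.94591)=-0.27799, 0.21429×(-1.54045)=-0.33010, 0.07143×(-2.63906)=-0.18850, 0.14286×(-1.94591)=-0.27799, 0.07143×(-2.63906)=-0.18850.
Sum = -1.80951, so H' = 1.810.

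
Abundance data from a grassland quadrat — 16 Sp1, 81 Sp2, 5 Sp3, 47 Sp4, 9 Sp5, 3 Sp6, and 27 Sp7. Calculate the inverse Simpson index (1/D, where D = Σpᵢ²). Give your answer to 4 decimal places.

3.5810

Total N = 16+81+5+47+9+3+27 = 188, so the proportions are 0.08510638, 0.43085106, 0.02659574, 0.25, 0.04787234, 0.01595745, 0.14361702 (working shown to 8 dp, full precision carried).
D = 0.08510638² + 0.43085106² + 0.02659574² + 0.25² + 0.04787234² + 0.01595745² + 0.14361702² = 0.00724310 + 0.18563264 + 0.00070733 + 0.06250000 + 0.00229176 + 0.00025464 + 0.02062585 = 0.27925532.
So 1/D = 3.580952, i.e. 3.5810 to 4 decimal places.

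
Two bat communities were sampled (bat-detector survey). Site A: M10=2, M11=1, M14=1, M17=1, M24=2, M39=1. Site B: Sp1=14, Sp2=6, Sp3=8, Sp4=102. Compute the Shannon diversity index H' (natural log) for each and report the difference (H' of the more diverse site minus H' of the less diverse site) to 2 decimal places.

0.99

Site A: N=8, proportions 0.25, 0.125, 0.125, 0.125, 0.25, 0.125, giving H' = 1.73287 (working shown to 5 dp, full precision carried).
Site B: N=130, proportions 0.10769, 0.04615, 0.06154, 0.78462, giving H' = 0.74384.
Difference = |1.73287 − 0.74384| = 0.98903, i.e. 0.99 to 2 decimal places.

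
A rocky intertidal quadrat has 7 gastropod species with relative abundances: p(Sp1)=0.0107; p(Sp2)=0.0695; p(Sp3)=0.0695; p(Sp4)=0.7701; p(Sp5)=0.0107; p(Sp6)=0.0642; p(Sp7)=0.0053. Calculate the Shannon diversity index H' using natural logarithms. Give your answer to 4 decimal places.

Each pᵢ ln pᵢ term (working shown to 6 dp, full precision carried): 0.0107×(-4.537512)=-0.048551, 0.0695×(-2.666429)=-0.185317, 0.0695×(-2.666429)=-0.185317, 0.7701×(-0.261235)=-0.201177, 0.0107×(-4.537512)=-0.048551, 0.0642×(-2.745752)=-0.176277, 0.0053×(-5.240048)=-0.027772.
Sum = -0.872963, so H' = 0.8730.

0.8730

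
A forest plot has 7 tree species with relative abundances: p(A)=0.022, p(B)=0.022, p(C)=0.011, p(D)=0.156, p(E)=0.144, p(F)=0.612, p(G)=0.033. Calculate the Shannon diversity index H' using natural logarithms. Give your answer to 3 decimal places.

Each pᵢ ln pᵢ term (working shown to 5 dp, full precision carried): 0.022×(-3.81671)=-0.08397, 0.022×(-3.81671)=-0.08397, 0.011×(-4.50986)=-0.04961, 0.156×(-1.85790)=-0.28983, 0.144×(-1.93794)=-0.27906, 0.612×(-0.49102)=-0.30051, 0.033×(-3.41125)=-0.11257.
Sum = -1.19952, so H' = 1.200.

1.200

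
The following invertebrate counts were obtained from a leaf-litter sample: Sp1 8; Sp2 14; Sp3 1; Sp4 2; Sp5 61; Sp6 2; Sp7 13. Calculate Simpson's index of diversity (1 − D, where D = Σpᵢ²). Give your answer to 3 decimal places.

0.592

Total N = 8+14+1+2+61+2+13 = 101, so the proportions are 0.07921, 0.13861, 0.0099, 0.0198, 0.60396, 0.0198, 0.12871 (working shown to 5 dp, full precision carried).
D = 0.07921² + 0.13861² + 0.0099² + 0.0198² + 0.60396² + 0.0198² + 0.12871² = 0.00627 + 0.01921 + 0.00010 + 0.00039 + 0.36477 + 0.00039 + 0.01657 = 0.40771.
So 1 − D = 0.59229, i.e. 0.592 to 3 decimal places.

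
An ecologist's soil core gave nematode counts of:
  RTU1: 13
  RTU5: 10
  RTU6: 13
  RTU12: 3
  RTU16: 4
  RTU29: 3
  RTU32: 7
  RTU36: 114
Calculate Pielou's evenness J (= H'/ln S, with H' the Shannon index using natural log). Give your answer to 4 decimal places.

Total N = 13+10+13+3+4+3+7+114 = 167, so the proportions are 0.077844, 0.05988, 0.077844, 0.017964, 0.023952, 0.017964, 0.041916, 0.682635 (working shown to 6 dp, full precision carried).
H' = −Σ pᵢ ln pᵢ = −((-0.198740) + (-0.168587) + (-0.198740) + (-0.072204) + (-0.089382) + (-0.072204) + (-0.132962) + (-0.260627)) = 1.193447.
With S = 8 species, ln S = 2.079442, so J = 1.193447/2.079442 = 0.573927, i.e. 0.5739 to 4 decimal places.

0.5739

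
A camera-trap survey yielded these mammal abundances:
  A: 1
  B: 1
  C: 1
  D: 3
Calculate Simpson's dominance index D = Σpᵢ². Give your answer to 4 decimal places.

0.3333

Total N = 1+1+1+3 = 6, so the proportions are 0.166667, 0.166667, 0.166667, 0.5 (working shown to 6 dp, full precision carried).
D = 0.166667² + 0.166667² + 0.166667² + 0.5² = 0.027778 + 0.027778 + 0.027778 + 0.250000 = 0.333333.
To 4 decimal places, D = 0.3333.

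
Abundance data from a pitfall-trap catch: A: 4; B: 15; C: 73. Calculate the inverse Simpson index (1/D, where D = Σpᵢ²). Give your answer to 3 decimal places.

Total N = 4+15+73 = 92, so the proportions are 0.043478, 0.163043, 0.793478 (working shown to 6 dp, full precision carried).
D = 0.043478² + 0.163043² + 0.793478² = 0.001890 + 0.026583 + 0.629608 = 0.658081.
So 1/D = 1.51957, i.e. 1.520 to 3 decimal places.

1.520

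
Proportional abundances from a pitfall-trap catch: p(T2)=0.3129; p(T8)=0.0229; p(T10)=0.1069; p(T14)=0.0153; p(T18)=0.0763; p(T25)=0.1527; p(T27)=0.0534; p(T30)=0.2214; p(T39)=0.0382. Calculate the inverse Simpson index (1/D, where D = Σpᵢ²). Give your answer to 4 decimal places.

D = 0.3129² + 0.0229² + 0.1069² + 0.0153² + 0.0763² + 0.1527² + 0.0534² + 0.2214² + 0.0382² = 0.09790641 + 0.00052441 + 0.01142761 + 0.00023409 + 0.00582169 + 0.02331729 + 0.00285156 + 0.04901796 + 0.00145924 = 0.19256026 (working shown to 8 dp, full precision carried).
So 1/D = 5.193180, i.e. 5.1932 to 4 decimal places.

5.1932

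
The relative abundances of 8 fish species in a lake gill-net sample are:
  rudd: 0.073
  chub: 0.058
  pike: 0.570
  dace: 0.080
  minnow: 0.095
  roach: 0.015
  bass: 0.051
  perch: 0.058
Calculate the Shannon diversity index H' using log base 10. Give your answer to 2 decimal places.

Each pᵢ log₁₀ pᵢ term (working shown to 4 dp, full precision carried): 0.073×(-1.1367)=-0.0830, 0.058×(-1.2366)=-0.0717, 0.57×(-0.2441)=-0.1392, 0.08×(-1.0969)=-0.0878, 0.095×(-1.0223)=-0.0971, 0.015×(-1.8239)=-0.0274, 0.051×(-1.2924)=-0.0659, 0.058×(-1.2366)=-0.0717.
Sum = -0.6437, so H' = 0.64.

0.64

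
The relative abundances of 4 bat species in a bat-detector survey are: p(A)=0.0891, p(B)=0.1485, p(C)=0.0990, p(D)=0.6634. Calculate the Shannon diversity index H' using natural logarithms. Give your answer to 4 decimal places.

0.9999

Each pᵢ ln pᵢ term (working shown to 6 dp, full precision carried): 0.0891×(-2.417996)=-0.215443, 0.1485×(-1.907170)=-0.283215, 0.099×(-2.312635)=-0.228951, 0.6634×(-0.410377)=-0.272244.
Sum = -0.999853, so H' = 0.9999.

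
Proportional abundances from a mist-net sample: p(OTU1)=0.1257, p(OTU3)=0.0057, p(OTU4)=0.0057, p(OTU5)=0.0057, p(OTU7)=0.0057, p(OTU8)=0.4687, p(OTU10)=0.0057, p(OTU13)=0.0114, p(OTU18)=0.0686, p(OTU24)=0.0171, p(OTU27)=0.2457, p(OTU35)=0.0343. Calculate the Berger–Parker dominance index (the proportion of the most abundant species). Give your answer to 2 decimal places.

The largest proportion is 0.4687, i.e. d = 0.47 to 2 decimal places.

0.47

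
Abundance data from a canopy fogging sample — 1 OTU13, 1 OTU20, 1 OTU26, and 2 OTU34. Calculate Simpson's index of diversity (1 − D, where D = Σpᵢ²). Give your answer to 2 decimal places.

Total N = 1+1+1+2 = 5, so the proportions are 0.2, 0.2, 0.2, 0.4 (working shown to 4 dp, full precision carried).
D = 0.2² + 0.2² + 0.2² + 0.4² = 0.0400 + 0.0400 + 0.0400 + 0.1600 = 0.2800.
So 1 − D = 0.7200, i.e. 0.72 to 2 decimal places.

0.72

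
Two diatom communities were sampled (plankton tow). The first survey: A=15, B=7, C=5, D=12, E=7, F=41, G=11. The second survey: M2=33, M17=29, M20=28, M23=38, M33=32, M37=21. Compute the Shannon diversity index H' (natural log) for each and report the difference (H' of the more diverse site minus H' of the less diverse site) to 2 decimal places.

The first survey: N=98, proportions 0.1531, 0.0714, 0.051, 0.1224, 0.0714, 0.4184, 0.1122, giving H' = 1.6833 (working shown to 4 dp, full precision carried).
The second survey: N=181, proportions 0.1823, 0.1602, 0.1547, 0.2099, 0.1768, 0.116, giving H' = 1.7764.
Difference = |1.6833 − 1.7764| = 0.0931, i.e. 0.09 to 2 decimal places.

0.09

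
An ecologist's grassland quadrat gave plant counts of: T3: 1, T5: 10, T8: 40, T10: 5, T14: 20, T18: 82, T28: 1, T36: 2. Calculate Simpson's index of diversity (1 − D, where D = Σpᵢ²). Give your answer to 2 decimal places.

Total N = 1+10+40+5+20+82+1+2 = 161, so the proportions are 0.0062, 0.0621, 0.2484, 0.0311, 0.1242, 0.5093, 0.0062, 0.0124 (working shown to 4 dp, full precision carried).
D = 0.0062² + 0.0621² + 0.2484² + 0.0311² + 0.1242² + 0.5093² + 0.0062² + 0.0124² = 0.0000 + 0.0039 + 0.0617 + 0.0010 + 0.0154 + 0.2594 + 0.0000 + 0.0002 = 0.3416.
So 1 − D = 0.6584, i.e. 0.66 to 2 decimal places.

0.66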